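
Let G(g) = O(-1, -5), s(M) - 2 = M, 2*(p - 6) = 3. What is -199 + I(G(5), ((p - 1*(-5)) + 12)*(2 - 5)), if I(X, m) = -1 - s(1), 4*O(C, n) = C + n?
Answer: -203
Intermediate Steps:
p = 15/2 (p = 6 + (1/2)*3 = 6 + 3/2 = 15/2 ≈ 7.5000)
s(M) = 2 + M
O(C, n) = C/4 + n/4 (O(C, n) = (C + n)/4 = C/4 + n/4)
G(g) = -3/2 (G(g) = (1/4)*(-1) + (1/4)*(-5) = -1/4 - 5/4 = -3/2)
I(X, m) = -4 (I(X, m) = -1 - (2 + 1) = -1 - 1*3 = -1 - 3 = -4)
-199 + I(G(5), ((p - 1*(-5)) + 12)*(2 - 5)) = -199 - 4 = -203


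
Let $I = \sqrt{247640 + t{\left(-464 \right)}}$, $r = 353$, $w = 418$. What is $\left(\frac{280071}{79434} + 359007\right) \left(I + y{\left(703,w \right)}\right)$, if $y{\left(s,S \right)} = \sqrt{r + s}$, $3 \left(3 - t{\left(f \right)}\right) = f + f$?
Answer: $\frac{1056208967 \sqrt{2231571}}{8826} + \frac{2112417934 \sqrt{66}}{1471} \approx 1.9044 \cdot 10^{8}$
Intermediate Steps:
$t{\left(f \right)} = 3 - \frac{2 f}{3}$ ($t{\left(f \right)} = 3 - \frac{f + f}{3} = 3 - \frac{2 f}{3}$)
$y{\left(s,S \right)} = \sqrt{353 + s}$
$I = \frac{\sqrt{2231571}}{3}$ ($I = \sqrt{247640 + \left(3 - - \frac{928}{3}\right)} = \sqrt{247640 + \left(3 + \frac{928}{3}\right)} = \sqrt{247640 + \frac{937}{3}} = \sqrt{\frac{743857}{3}} = \frac{\sqrt{2231571}}{3} \approx 497.95$)
$\left(\frac{280071}{79434} + 359007\right) \left(I + y{\left(703,w \right)}\right) = \left(\frac{280071}{79434} + 359007\right) \left(\frac{\sqrt{2231571}}{3} + \sqrt{353 + 703}\right) = \left(280071 \cdot \frac{1}{79434} + 359007\right) \left(\frac{\sqrt{2231571}}{3} + \sqrt{1056}\right) = \left(\frac{10373}{2942} + 359007\right) \left(\frac{\sqrt{2231571}}{3} + 4 \sqrt{66}\right) = \frac{1056208967 \left(4 \sqrt{66} + \frac{\sqrt{2231571}}{3}\right)}{2942} = \frac{1056208967 \sqrt{2231571}}{8826} + \frac{2112417934 \sqrt{66}}{1471}$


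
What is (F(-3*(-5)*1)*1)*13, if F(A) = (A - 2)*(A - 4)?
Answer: 1859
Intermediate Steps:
F(A) = (-4 + A)*(-2 + A) (F(A) = (-2 + A)*(-4 + A) = (-4 + A)*(-2 + A))
(F(-3*(-5)*1)*1)*13 = ((8 + (-3*(-5)*1)² - 6*(-3*(-5)))*1)*13 = ((8 + (15*1)² - 90)*1)*13 = ((8 + 15² - 6*15)*1)*13 = ((8 + 225 - 90)*1)*13 = (143*1)*13 = 143*13 = 1859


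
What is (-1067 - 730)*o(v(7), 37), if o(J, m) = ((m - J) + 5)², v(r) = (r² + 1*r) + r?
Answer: -792477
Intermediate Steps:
v(r) = r² + 2*r (v(r) = (r² + r) + r = (r + r²) + r = r² + 2*r)
o(J, m) = (5 + m - J)²
(-1067 - 730)*o(v(7), 37) = (-1067 - 730)*(5 + 37 - 7*(2 + 7))² = -1797*(5 + 37 - 7*9)² = -1797*(5 + 37 - 1*63)² = -1797*(5 + 37 - 63)² = -1797*(-21)² = -1797*441 = -792477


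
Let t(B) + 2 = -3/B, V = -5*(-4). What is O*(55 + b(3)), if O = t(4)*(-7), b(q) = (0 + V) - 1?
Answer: 2849/2 ≈ 1424.5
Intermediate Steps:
V = 20
t(B) = -2 - 3/B
b(q) = 19 (b(q) = (0 + 20) - 1 = 20 - 1 = 19)
O = 77/4 (O = (-2 - 3/4)*(-7) = (-2 - 3*¼)*(-7) = (-2 - ¾)*(-7) = -11/4*(-7) = 77/4 ≈ 19.250)
O*(55 + b(3)) = 77*(55 + 19)/4 = (77/4)*74 = 2849/2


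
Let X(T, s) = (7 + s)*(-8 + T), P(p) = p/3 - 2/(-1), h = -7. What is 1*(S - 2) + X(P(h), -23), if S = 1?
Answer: 397/3 ≈ 132.33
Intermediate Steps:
P(p) = 2 + p/3 (P(p) = p*(⅓) - 2*(-1) = p/3 + 2 = 2 + p/3)
X(T, s) = (-8 + T)*(7 + s)
1*(S - 2) + X(P(h), -23) = 1*(1 - 2) + (-56 - 8*(-23) + 7*(2 + (⅓)*(-7)) + (2 + (⅓)*(-7))*(-23)) = 1*(-1) + (-56 + 184 + 7*(2 - 7/3) + (2 - 7/3)*(-23)) = -1 + (-56 + 184 + 7*(-⅓) - ⅓*(-23)) = -1 + (-56 + 184 - 7/3 + 23/3) = -1 + 400/3 = 397/3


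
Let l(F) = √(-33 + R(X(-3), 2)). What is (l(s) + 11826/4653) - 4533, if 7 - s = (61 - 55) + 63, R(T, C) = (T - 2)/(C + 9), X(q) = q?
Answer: -2342247/517 + 4*I*√253/11 ≈ -4530.5 + 5.784*I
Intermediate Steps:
R(T, C) = (-2 + T)/(9 + C)
s = -62 (s = 7 - ((61 - 55) + 63) = 7 - (6 + 63) = 7 - 1*69 = 7 - 69 = -62)
l(F) = 4*I*√253/11 (l(F) = √(-33 + (-2 - 3)/(9 + 2)) = √(-33 - 5/11) = √(-368/11) = 4*I*√253/11)
(l(s) + 11826/4653) - 4533 = (4*I*√253/11 + 11826/4653) - 4533 = (4*I*√253/11 + 11826*(1/4653)) - 4533 = (4*I*√253/11 + 1314/517) - 4533 = (1314/517 + 4*I*√253/11) - 4533 = -2342247/517 + 4*I*√253/11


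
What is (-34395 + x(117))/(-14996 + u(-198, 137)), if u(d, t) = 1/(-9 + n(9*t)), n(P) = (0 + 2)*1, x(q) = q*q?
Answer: 48314/34991 ≈ 1.3808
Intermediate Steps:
x(q) = q²
n(P) = 2 (n(P) = 2*1 = 2)
u(d, t) = -⅐ (u(d, t) = 1/(-9 + 2) = 1/(-7) = -⅐)
(-34395 + x(117))/(-14996 + u(-198, 137)) = (-34395 + 117²)/(-14996 - ⅐) = (-34395 + 13689)/(-104973/7) = -20706*(-7/104973) = 48314/34991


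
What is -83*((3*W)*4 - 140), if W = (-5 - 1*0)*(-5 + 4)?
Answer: 6640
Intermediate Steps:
W = 5 (W = (-5 + 0)*(-1) = -5*(-1) = 5)
-83*((3*W)*4 - 140) = -83*((3*5)*4 - 140) = -83*(15*4 - 140) = -83*(60 - 140) = -83*(-80) = 6640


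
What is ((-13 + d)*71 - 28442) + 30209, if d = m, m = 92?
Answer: 7376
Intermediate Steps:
d = 92
((-13 + d)*71 - 28442) + 30209 = ((-13 + 92)*71 - 28442) + 30209 = (79*71 - 28442) + 30209 = (5609 - 28442) + 30209 = -22833 + 30209 = 7376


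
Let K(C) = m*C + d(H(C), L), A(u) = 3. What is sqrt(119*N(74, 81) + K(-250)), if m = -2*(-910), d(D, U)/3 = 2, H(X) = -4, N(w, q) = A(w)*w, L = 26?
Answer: 4*I*sqrt(26786) ≈ 654.66*I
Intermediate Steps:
N(w, q) = 3*w
d(D, U) = 6 (d(D, U) = 3*2 = 6)
m = 1820
K(C) = 6 + 1820*C (K(C) = 1820*C + 6 = 6 + 1820*C)
sqrt(119*N(74, 81) + K(-250)) = sqrt(119*(3*74) + (6 + 1820*(-250))) = sqrt(119*222 + (6 - 455000)) = sqrt(26418 - 454994) = sqrt(-428576) = 4*I*sqrt(26786)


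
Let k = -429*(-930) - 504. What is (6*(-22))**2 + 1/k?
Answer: 6942871585/398466 ≈ 17424.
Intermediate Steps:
k = 398466 (k = 398970 - 504 = 398466)
(6*(-22))**2 + 1/k = (6*(-22))**2 + 1/398466 = (-132)**2 + 1/398466 = 17424 + 1/398466 = 6942871585/398466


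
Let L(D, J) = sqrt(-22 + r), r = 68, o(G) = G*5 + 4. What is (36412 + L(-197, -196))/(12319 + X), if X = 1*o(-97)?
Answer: 18206/5919 + sqrt(46)/11838 ≈ 3.0764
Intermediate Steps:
o(G) = 4 + 5*G (o(G) = 5*G + 4 = 4 + 5*G)
L(D, J) = sqrt(46) (L(D, J) = sqrt(-22 + 68) = sqrt(46))
X = -481 (X = 1*(4 + 5*(-97)) = 1*(4 - 485) = 1*(-481) = -481)
(36412 + L(-197, -196))/(12319 + X) = (36412 + sqrt(46))/(12319 - 481) = (36412 + sqrt(46))/11838 = (36412 + sqrt(46))*(1/11838) = 18206/5919 + sqrt(46)/11838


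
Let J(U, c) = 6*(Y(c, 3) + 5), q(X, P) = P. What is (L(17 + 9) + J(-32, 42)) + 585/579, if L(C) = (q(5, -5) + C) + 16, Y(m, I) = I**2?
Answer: 23548/193 ≈ 122.01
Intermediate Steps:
L(C) = 11 + C (L(C) = (-5 + C) + 16 = 11 + C)
J(U, c) = 84 (J(U, c) = 6*(3**2 + 5) = 6*(9 + 5) = 6*14 = 84)
(L(17 + 9) + J(-32, 42)) + 585/579 = ((11 + (17 + 9)) + 84) + 585/579 = ((11 + 26) + 84) + 585*(1/579) = (37 + 84) + 195/193 = 121 + 195/193 = 23548/193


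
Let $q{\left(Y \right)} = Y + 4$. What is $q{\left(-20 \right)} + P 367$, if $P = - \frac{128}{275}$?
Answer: $- \frac{51376}{275} \approx -186.82$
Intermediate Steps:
$P = - \frac{128}{275}$ ($P = \left(-128\right) \frac{1}{275} = - \frac{128}{275} \approx -0.46545$)
$q{\left(Y \right)} = 4 + Y$
$q{\left(-20 \right)} + P 367 = \left(4 - 20\right) - \frac{46976}{275} = -16 - \frac{46976}{275} = - \frac{51376}{275}$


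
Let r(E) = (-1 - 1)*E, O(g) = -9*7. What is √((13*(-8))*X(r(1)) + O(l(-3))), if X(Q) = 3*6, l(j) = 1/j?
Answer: 3*I*√215 ≈ 43.989*I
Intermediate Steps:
O(g) = -63
r(E) = -2*E
X(Q) = 18
√((13*(-8))*X(r(1)) + O(l(-3))) = √((13*(-8))*18 - 63) = √(-104*18 - 63) = √(-1872 - 63) = √(-1935) = 3*I*√215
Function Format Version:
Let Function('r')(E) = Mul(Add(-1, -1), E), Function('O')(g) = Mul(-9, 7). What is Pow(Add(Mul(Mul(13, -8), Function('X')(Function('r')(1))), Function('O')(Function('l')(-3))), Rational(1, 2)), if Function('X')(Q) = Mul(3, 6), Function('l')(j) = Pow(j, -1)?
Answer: Mul(3, I, Pow(215, Rational(1, 2))) ≈ Mul(43.989, I)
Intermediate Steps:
Function('O')(g) = -63
Function('r')(E) = Mul(-2, E)
Function('X')(Q) = 18
Pow(Add(Mul(Mul(13, -8), Function('X')(Function('r')(1))), Function('O')(Function('l')(-3))), Rational(1, 2)) = Pow(Add(Mul(Mul(13, -8), 18), -63), Rational(1, 2)) = Pow(Add(Mul(-104, 18), -63), Rational(1, 2)) = Pow(Add(-1872, -63), Rational(1, 2)) = Pow(-1935, Rational(1, 2)) = Mul(3, I, Pow(215, Rational(1, 2)))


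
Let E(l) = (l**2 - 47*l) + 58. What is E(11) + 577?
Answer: 239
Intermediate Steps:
E(l) = 58 + l**2 - 47*l
E(11) + 577 = (58 + 11**2 - 47*11) + 577 = (58 + 121 - 517) + 577 = -338 + 577 = 239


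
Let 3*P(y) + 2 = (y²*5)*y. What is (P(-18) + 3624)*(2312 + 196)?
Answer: -15290440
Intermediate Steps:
P(y) = -⅔ + 5*y³/3 (P(y) = -⅔ + ((y²*5)*y)/3 = -⅔ + ((5*y²)*y)/3 = -⅔ + (5*y³)/3 = -⅔ + 5*y³/3)
(P(-18) + 3624)*(2312 + 196) = ((-⅔ + (5/3)*(-18)³) + 3624)*(2312 + 196) = ((-⅔ + (5/3)*(-5832)) + 3624)*2508 = ((-⅔ - 9720) + 3624)*2508 = (-29162/3 + 3624)*2508 = -18290/3*2508 = -15290440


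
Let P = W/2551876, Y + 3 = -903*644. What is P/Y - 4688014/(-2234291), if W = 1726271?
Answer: 6957033341967256379/3315699483896451060 ≈ 2.0982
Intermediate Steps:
Y = -581535 (Y = -3 - 903*644 = -3 - 581532 = -581535)
P = 1726271/2551876 ≈ 0.67647
P/Y - 4688014/(-2234291) = (1726271/2551876)/(-581535) - 4688014/(-2234291) = (1726271/2551876)*(-1/581535) - 4688014*(-1/2234291) = -1726271/1484005209660 + 4688014/2234291 = 6957033341967256379/3315699483896451060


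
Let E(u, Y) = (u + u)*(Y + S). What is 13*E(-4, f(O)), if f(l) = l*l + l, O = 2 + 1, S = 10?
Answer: -2288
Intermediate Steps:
O = 3
f(l) = l + l² (f(l) = l² + l = l + l²)
E(u, Y) = 2*u*(10 + Y) (E(u, Y) = (u + u)*(Y + 10) = (2*u)*(10 + Y) = 2*u*(10 + Y))
13*E(-4, f(O)) = 13*(2*(-4)*(10 + 3*(1 + 3))) = 13*(2*(-4)*(10 + 3*4)) = 13*(2*(-4)*(10 + 12)) = 13*(2*(-4)*22) = 13*(-176) = -2288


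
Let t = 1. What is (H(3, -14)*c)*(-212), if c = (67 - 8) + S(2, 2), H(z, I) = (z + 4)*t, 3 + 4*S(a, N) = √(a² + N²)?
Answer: -86443 - 742*√2 ≈ -87492.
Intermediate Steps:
S(a, N) = -¾ + √(N² + a²)/4 (S(a, N) = -¾ + √(a² + N²)/4 = -¾ + √(N² + a²)/4)
H(z, I) = 4 + z (H(z, I) = (z + 4)*1 = (4 + z)*1 = 4 + z)
c = 233/4 + √2/2 (c = (67 - 8) + (-¾ + √(2² + 2²)/4) = 59 + (-¾ + √(4 + 4)/4) = 59 + (-¾ + √8/4) = 59 + (-¾ + (2*√2)/4) = 59 + (-¾ + √2/2) = 233/4 + √2/2 ≈ 58.957)
(H(3, -14)*c)*(-212) = ((4 + 3)*(233/4 + √2/2))*(-212) = (7*(233/4 + √2/2))*(-212) = (1631/4 + 7*√2/2)*(-212) = -86443 - 742*√2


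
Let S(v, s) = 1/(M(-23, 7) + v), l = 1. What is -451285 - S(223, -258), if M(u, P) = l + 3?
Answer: -102441696/227 ≈ -4.5129e+5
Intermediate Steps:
M(u, P) = 4 (M(u, P) = 1 + 3 = 4)
S(v, s) = 1/(4 + v)
-451285 - S(223, -258) = -451285 - 1/(4 + 223) = -451285 - 1/227 = -102441696/227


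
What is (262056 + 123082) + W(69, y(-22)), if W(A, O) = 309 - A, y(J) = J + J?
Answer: 385378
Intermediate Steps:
y(J) = 2*J
(262056 + 123082) + W(69, y(-22)) = (262056 + 123082) + (309 - 1*69) = 385138 + (309 - 69) = 385138 + 240 = 385378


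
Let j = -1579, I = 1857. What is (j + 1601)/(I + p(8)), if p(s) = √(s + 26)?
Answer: 40854/3448415 - 22*√34/3448415 ≈ 0.011810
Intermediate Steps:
p(s) = √(26 + s)
(j + 1601)/(I + p(8)) = (-1579 + 1601)/(1857 + √(26 + 8)) = 22/(1857 + √34)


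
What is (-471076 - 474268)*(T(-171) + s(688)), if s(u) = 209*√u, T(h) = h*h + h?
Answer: -27481150080 - 790307584*√43 ≈ -3.2664e+10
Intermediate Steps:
T(h) = h + h² (T(h) = h² + h = h + h²)
(-471076 - 474268)*(T(-171) + s(688)) = (-471076 - 474268)*(-171*(1 - 171) + 209*√688) = -945344*(-171*(-170) + 209*(4*√43)) = -945344*(29070 + 836*√43) = -27481150080 - 790307584*√43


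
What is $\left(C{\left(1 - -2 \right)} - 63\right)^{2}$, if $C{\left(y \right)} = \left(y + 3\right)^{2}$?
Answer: $729$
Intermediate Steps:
$C{\left(y \right)} = \left(3 + y\right)^{2}$
$\left(C{\left(1 - -2 \right)} - 63\right)^{2} = \left(\left(3 + \left(1 - -2\right)\right)^{2} - 63\right)^{2} = \left(\left(3 + \left(1 + 2\right)\right)^{2} - 63\right)^{2} = \left(\left(3 + 3\right)^{2} - 63\right)^{2} = \left(6^{2} - 63\right)^{2} = \left(36 - 63\right)^{2} = \left(-27\right)^{2} = 729$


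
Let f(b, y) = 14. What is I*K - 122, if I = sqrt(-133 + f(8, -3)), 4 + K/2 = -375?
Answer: -122 - 758*I*sqrt(119) ≈ -122.0 - 8268.8*I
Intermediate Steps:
K = -758 (K = -8 + 2*(-375) = -8 - 750 = -758)
I = I*sqrt(119) (I = sqrt(-133 + 14) = sqrt(-119) = I*sqrt(119) ≈ 10.909*I)
I*K - 122 = (I*sqrt(119))*(-758) - 122 = -758*I*sqrt(119) - 122 = -122 - 758*I*sqrt(119)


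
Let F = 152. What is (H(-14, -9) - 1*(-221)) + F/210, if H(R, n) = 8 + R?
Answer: 22651/105 ≈ 215.72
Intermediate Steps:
(H(-14, -9) - 1*(-221)) + F/210 = ((8 - 14) - 1*(-221)) + 152/210 = (-6 + 221) + 152*(1/210) = 215 + 76/105 = 22651/105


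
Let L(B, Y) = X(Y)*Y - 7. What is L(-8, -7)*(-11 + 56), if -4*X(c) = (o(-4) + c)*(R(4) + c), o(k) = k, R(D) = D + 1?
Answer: 2835/2 ≈ 1417.5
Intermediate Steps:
R(D) = 1 + D
X(c) = -(-4 + c)*(5 + c)/4 (X(c) = -(-4 + c)*((1 + 4) + c)/4 = -(-4 + c)*(5 + c)/4)
L(B, Y) = -7 + Y*(5 - Y/4 - Y**2/4) (L(B, Y) = (5 - Y/4 - Y**2/4)*Y - 7 = Y*(5 - Y/4 - Y**2/4) - 7 = -7 + Y*(5 - Y/4 - Y**2/4))
L(-8, -7)*(-11 + 56) = (-7 - 1/4*(-7)*(-20 - 7 + (-7)**2))*(-11 + 56) = (-7 - 1/4*(-7)*(-20 - 7 + 49))*45 = (-7 - 1/4*(-7)*22)*45 = (-7 + 77/2)*45 = (63/2)*45 = 2835/2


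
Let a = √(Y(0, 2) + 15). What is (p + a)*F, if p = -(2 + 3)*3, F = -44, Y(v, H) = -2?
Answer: 660 - 44*√13 ≈ 501.36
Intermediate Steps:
a = √13 (a = √(-2 + 15) = √13 ≈ 3.6056)
p = -15 (p = -5*3 = -1*15 = -15)
(p + a)*F = (-15 + √13)*(-44) = 660 - 44*√13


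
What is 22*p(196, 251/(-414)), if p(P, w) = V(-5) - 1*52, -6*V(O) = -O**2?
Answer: -3157/3 ≈ -1052.3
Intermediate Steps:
V(O) = O**2/6 (V(O) = -(-1)*O**2/6 = O**2/6)
p(P, w) = -287/6 (p(P, w) = (1/6)*(-5)**2 - 1*52 = (1/6)*25 - 52 = 25/6 - 52 = -287/6)
22*p(196, 251/(-414)) = 22*(-287/6) = -3157/3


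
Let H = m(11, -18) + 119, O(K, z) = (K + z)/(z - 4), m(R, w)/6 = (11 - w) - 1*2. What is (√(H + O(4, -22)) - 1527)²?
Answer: (19851 - √47606)²/169 ≈ 2.2808e+6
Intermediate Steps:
m(R, w) = 54 - 6*w (m(R, w) = 6*((11 - w) - 1*2) = 6*((11 - w) - 2) = 6*(9 - w) = 54 - 6*w)
O(K, z) = (K + z)/(-4 + z)
H = 281 (H = (54 - 6*(-18)) + 119 = (54 + 108) + 119 = 162 + 119 = 281)
(√(H + O(4, -22)) - 1527)² = (√(281 + (4 - 22)/(-4 - 22)) - 1527)² = (√(281 - 18/(-26)) - 1527)² = (√(281 - 1/26*(-18)) - 1527)² = (√(281 + 9/13) - 1527)² = (√(3662/13) - 1527)² = (√47606/13 - 1527)² = (-1527 + √47606/13)²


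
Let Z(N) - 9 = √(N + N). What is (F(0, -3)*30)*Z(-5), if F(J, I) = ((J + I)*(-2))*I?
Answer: -4860 - 540*I*√10 ≈ -4860.0 - 1707.6*I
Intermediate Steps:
F(J, I) = I*(-2*I - 2*J) (F(J, I) = ((I + J)*(-2))*I = (-2*I - 2*J)*I = I*(-2*I - 2*J))
Z(N) = 9 + √2*√N (Z(N) = 9 + √(N + N) = 9 + √(2*N) = 9 + √2*√N)
(F(0, -3)*30)*Z(-5) = (-2*(-3)*(-3 + 0)*30)*(9 + √2*√(-5)) = (-2*(-3)*(-3)*30)*(9 + √2*(I*√5)) = (-18*30)*(9 + I*√10) = -540*(9 + I*√10) = -4860 - 540*I*√10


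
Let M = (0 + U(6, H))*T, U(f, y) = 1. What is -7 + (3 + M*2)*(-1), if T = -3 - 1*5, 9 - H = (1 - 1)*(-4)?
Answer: 6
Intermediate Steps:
H = 9 (H = 9 - (1 - 1)*(-4) = 9 - 0*(-4) = 9 - 1*0 = 9 + 0 = 9)
T = -8 (T = -3 - 5 = -8)
M = -8 (M = (0 + 1)*(-8) = 1*(-8) = -8)
-7 + (3 + M*2)*(-1) = -7 + (3 - 8*2)*(-1) = -7 + (3 - 16)*(-1) = -7 - 13*(-1) = -7 + 13 = 6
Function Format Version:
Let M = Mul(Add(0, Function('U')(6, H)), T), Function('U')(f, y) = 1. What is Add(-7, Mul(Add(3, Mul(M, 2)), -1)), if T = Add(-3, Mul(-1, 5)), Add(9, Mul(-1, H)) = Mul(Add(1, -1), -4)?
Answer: 6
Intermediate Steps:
H = 9 (H = Add(9, Mul(-1, Mul(Add(1, -1), -4))) = Add(9, Mul(-1, Mul(0, -4))) = Add(9, Mul(-1, 0)) = Add(9, 0) = 9)
T = -8 (T = Add(-3, -5) = -8)
M = -8 (M = Mul(Add(0, 1), -8) = Mul(1, -8) = -8)
Add(-7, Mul(Add(3, Mul(M, 2)), -1)) = Add(-7, Mul(Add(3, Mul(-8, 2)), -1)) = Add(-7, Mul(Add(3, -16), -1)) = Add(-7, Mul(-13, -1)) = Add(-7, 13) = 6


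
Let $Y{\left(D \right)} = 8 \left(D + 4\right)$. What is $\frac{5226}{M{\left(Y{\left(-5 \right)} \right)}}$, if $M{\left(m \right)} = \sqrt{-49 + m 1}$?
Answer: $- \frac{1742 i \sqrt{57}}{19} \approx - 692.2 i$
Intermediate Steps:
$Y{\left(D \right)} = 32 + 8 D$ ($Y{\left(D \right)} = 8 \left(4 + D\right) = 32 + 8 D$)
$M{\left(m \right)} = \sqrt{-49 + m}$
$\frac{5226}{M{\left(Y{\left(-5 \right)} \right)}} = \frac{5226}{\sqrt{-49 + \left(32 + 8 \left(-5\right)\right)}} = \frac{5226}{\sqrt{-49 + \left(32 - 40\right)}} = \frac{5226}{\sqrt{-49 - 8}} = \frac{5226}{\sqrt{-57}} = \frac{5226}{i \sqrt{57}} = 5226 \left(- \frac{i \sqrt{57}}{57}\right) = - \frac{1742 i \sqrt{57}}{19}$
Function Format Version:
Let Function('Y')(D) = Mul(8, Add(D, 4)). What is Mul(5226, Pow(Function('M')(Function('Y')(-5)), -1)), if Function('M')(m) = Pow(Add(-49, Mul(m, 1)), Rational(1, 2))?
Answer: Mul(Rational(-1742, 19), I, Pow(57, Rational(1, 2))) ≈ Mul(-692.20, I)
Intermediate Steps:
Function('Y')(D) = Add(32, Mul(8, D)) (Function('Y')(D) = Mul(8, Add(4, D)) = Add(32, Mul(8, D)))
Function('M')(m) = Pow(Add(-49, m), Rational(1, 2))
Mul(5226, Pow(Function('M')(Function('Y')(-5)), -1)) = Mul(5226, Pow(Pow(Add(-49, Add(32, Mul(8, -5))), Rational(1, 2)), -1)) = Mul(5226, Pow(Pow(Add(-49, Add(32, -40)), Rational(1, 2)), -1)) = Mul(5226, Pow(Pow(Add(-49, -8), Rational(1, 2)), -1)) = Mul(5226, Pow(Pow(-57, Rational(1, 2)), -1)) = Mul(5226, Pow(Mul(I, Pow(57, Rational(1, 2))), -1)) = Mul(5226, Mul(Rational(-1, 57), I, Pow(57, Rational(1, 2)))) = Mul(Rational(-1742, 19), I, Pow(57, Rational(1, 2)))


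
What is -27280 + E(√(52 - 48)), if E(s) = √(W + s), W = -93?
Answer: -27280 + I*√91 ≈ -27280.0 + 9.5394*I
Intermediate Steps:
E(s) = √(-93 + s)
-27280 + E(√(52 - 48)) = -27280 + √(-93 + √(52 - 48)) = -27280 + √(-93 + √4) = -27280 + √(-93 + 2) = -27280 + √(-91) = -27280 + I*√91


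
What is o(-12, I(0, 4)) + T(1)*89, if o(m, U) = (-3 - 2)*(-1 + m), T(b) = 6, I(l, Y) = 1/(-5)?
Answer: 599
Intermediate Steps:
I(l, Y) = -1/5 (I(l, Y) = 1*(-1/5) = -1/5)
o(m, U) = 5 - 5*m (o(m, U) = -5*(-1 + m) = 5 - 5*m)
o(-12, I(0, 4)) + T(1)*89 = (5 - 5*(-12)) + 6*89 = (5 + 60) + 534 = 65 + 534 = 599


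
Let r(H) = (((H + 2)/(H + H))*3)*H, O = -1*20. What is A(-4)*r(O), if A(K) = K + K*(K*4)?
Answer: -1620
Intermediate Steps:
O = -20
A(K) = K + 4*K² (A(K) = K + K*(4*K) = K + 4*K²)
r(H) = 3 + 3*H/2 (r(H) = (((2 + H)/((2*H)))*3)*H = (((2 + H)*(1/(2*H)))*3)*H = (((2 + H)/(2*H))*3)*H = (3*(2 + H)/(2*H))*H = 3 + 3*H/2)
A(-4)*r(O) = (-4*(1 + 4*(-4)))*(3 + (3/2)*(-20)) = (-4*(1 - 16))*(3 - 30) = -4*(-15)*(-27) = 60*(-27) = -1620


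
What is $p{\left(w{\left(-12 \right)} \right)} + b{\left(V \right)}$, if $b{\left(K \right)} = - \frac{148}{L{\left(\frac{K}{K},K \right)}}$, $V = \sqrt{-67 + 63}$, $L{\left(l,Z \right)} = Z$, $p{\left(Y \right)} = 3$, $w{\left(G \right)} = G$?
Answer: $3 + 74 i \approx 3.0 + 74.0 i$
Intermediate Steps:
$V = 2 i$ ($V = \sqrt{-4} = 2 i \approx 2.0 i$)
$b{\left(K \right)} = - \frac{148}{K}$
$p{\left(w{\left(-12 \right)} \right)} + b{\left(V \right)} = 3 - \frac{148}{2 i} = 3 - 148 \left(- \frac{i}{2}\right) = 3 + 74 i$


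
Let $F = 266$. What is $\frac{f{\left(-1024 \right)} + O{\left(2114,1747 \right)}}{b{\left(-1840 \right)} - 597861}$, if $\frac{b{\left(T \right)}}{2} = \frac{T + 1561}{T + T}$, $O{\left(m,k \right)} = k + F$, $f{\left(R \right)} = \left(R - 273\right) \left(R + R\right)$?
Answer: $- \frac{4891214960}{1100063961} \approx -4.4463$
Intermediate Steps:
$f{\left(R \right)} = 2 R \left(-273 + R\right)$ ($f{\left(R \right)} = \left(-273 + R\right) 2 R = 2 R \left(-273 + R\right)$)
$O{\left(m,k \right)} = 266 + k$ ($O{\left(m,k \right)} = k + 266 = 266 + k$)
$b{\left(T \right)} = \frac{1561 + T}{T}$ ($b{\left(T \right)} = 2 \frac{T + 1561}{T + T} = 2 \frac{1561 + T}{2 T} = \frac{1561 + T}{T}$)
$\frac{f{\left(-1024 \right)} + O{\left(2114,1747 \right)}}{b{\left(-1840 \right)} - 597861} = \frac{2 \left(-1024\right) \left(-273 - 1024\right) + \left(266 + 1747\right)}{\frac{1561 - 1840}{-1840} - 597861} = \frac{2 \left(-1024\right) \left(-1297\right) + 2013}{\left(- \frac{1}{1840}\right) \left(-279\right) - 597861} = \frac{2656256 + 2013}{\frac{279}{1840} - 597861} = \frac{2658269}{- \frac{1100063961}{1840}} = 2658269 \left(- \frac{1840}{1100063961}\right) = - \frac{4891214960}{1100063961}$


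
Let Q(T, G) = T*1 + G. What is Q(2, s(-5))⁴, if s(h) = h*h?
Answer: 531441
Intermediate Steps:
s(h) = h²
Q(T, G) = G + T (Q(T, G) = T + G = G + T)
Q(2, s(-5))⁴ = ((-5)² + 2)⁴ = (25 + 2)⁴ = 27⁴ = 531441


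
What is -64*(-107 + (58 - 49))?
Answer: 6272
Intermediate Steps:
-64*(-107 + (58 - 49)) = -64*(-107 + 9) = -64*(-98) = 6272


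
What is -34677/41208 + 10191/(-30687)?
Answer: -164898203/140505544 ≈ -1.1736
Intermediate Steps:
-34677/41208 + 10191/(-30687) = -34677*1/41208 + 10191*(-1/30687) = -11559/13736 - 3397/10229 = -164898203/140505544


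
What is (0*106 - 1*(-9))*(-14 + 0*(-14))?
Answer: -126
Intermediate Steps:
(0*106 - 1*(-9))*(-14 + 0*(-14)) = (0 + 9)*(-14 + 0) = 9*(-14) = -126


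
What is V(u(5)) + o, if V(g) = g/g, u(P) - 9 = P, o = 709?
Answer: 710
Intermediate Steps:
u(P) = 9 + P
V(g) = 1
V(u(5)) + o = 1 + 709 = 710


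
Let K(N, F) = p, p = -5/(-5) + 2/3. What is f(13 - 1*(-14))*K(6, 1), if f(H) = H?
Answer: 45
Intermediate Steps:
p = 5/3 (p = -5*(-⅕) + 2*(⅓) = 1 + ⅔ = 5/3 ≈ 1.6667)
K(N, F) = 5/3
f(13 - 1*(-14))*K(6, 1) = (13 - 1*(-14))*(5/3) = (13 + 14)*(5/3) = 27*(5/3) = 45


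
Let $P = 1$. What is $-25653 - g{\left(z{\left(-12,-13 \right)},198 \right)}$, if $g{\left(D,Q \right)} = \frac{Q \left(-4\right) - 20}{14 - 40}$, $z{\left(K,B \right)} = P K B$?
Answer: $- \frac{333895}{13} \approx -25684.0$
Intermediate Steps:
$z{\left(K,B \right)} = B K$ ($z{\left(K,B \right)} = 1 K B = K B = B K$)
$g{\left(D,Q \right)} = \frac{10}{13} + \frac{2 Q}{13}$ ($g{\left(D,Q \right)} = \frac{- 4 Q - 20}{-26} = \left(-20 - 4 Q\right) \left(- \frac{1}{26}\right) = \frac{10}{13} + \frac{2 Q}{13}$)
$-25653 - g{\left(z{\left(-12,-13 \right)},198 \right)} = -25653 - \left(\frac{10}{13} + \frac{2}{13} \cdot 198\right) = -25653 - \left(\frac{10}{13} + \frac{396}{13}\right) = -25653 - \frac{406}{13} = - \frac{333895}{13}$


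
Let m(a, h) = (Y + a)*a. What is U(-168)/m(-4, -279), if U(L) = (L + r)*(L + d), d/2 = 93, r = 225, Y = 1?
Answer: 171/2 ≈ 85.500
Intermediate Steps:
m(a, h) = a*(1 + a) (m(a, h) = (1 + a)*a = a*(1 + a))
d = 186 (d = 2*93 = 186)
U(L) = (186 + L)*(225 + L) (U(L) = (L + 225)*(L + 186) = (225 + L)*(186 + L) = (186 + L)*(225 + L))
U(-168)/m(-4, -279) = (41850 + (-168)² + 411*(-168))/((-4*(1 - 4))) = (41850 + 28224 - 69048)/((-4*(-3))) = 1026/12 = 1026*(1/12) = 171/2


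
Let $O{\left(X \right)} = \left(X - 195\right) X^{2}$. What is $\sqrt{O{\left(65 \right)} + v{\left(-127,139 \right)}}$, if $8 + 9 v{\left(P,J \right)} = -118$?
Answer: $4 i \sqrt{34329} \approx 741.12 i$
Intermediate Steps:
$v{\left(P,J \right)} = -14$ ($v{\left(P,J \right)} = - \frac{8}{9} + \frac{1}{9} \left(-118\right) = - \frac{8}{9} - \frac{118}{9} = -14$)
$O{\left(X \right)} = X^{2} \left(-195 + X\right)$ ($O{\left(X \right)} = \left(-195 + X\right) X^{2} = X^{2} \left(-195 + X\right)$)
$\sqrt{O{\left(65 \right)} + v{\left(-127,139 \right)}} = \sqrt{65^{2} \left(-195 + 65\right) - 14} = \sqrt{4225 \left(-130\right) - 14} = \sqrt{-549250 - 14} = \sqrt{-549264} = 4 i \sqrt{34329}$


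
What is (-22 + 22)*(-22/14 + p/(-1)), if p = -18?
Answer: 0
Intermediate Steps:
(-22 + 22)*(-22/14 + p/(-1)) = (-22 + 22)*(-22/14 - 18/(-1)) = 0*(-22*1/14 - 18*(-1)) = 0*(-11/7 + 18) = 0*(115/7) = 0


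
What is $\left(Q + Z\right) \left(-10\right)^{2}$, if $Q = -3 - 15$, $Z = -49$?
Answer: $-6700$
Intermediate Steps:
$Q = -18$ ($Q = -3 - 15 = -18$)
$\left(Q + Z\right) \left(-10\right)^{2} = \left(-18 - 49\right) \left(-10\right)^{2} = \left(-67\right) 100 = -6700$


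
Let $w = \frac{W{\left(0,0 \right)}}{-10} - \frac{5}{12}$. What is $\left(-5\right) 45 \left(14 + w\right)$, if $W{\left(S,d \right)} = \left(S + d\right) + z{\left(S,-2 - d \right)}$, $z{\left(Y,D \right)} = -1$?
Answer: $- \frac{12315}{4} \approx -3078.8$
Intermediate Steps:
$W{\left(S,d \right)} = -1 + S + d$ ($W{\left(S,d \right)} = \left(S + d\right) - 1 = -1 + S + d$)
$w = - \frac{19}{60}$ ($w = \frac{-1 + 0 + 0}{-10} - \frac{5}{12} = \left(-1\right) \left(- \frac{1}{10}\right) - \frac{5}{12} = \frac{1}{10} - \frac{5}{12} = - \frac{19}{60} \approx -0.31667$)
$\left(-5\right) 45 \left(14 + w\right) = \left(-5\right) 45 \left(14 - \frac{19}{60}\right) = \left(-225\right) \frac{821}{60} = - \frac{12315}{4}$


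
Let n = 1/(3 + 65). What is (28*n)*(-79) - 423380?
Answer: -7198013/17 ≈ -4.2341e+5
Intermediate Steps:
n = 1/68 ≈ 0.014706
(28*n)*(-79) - 423380 = (28*(1/68))*(-79) - 423380 = (7/17)*(-79) - 423380 = -553/17 - 423380 = -7198013/17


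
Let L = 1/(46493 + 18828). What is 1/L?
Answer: 65321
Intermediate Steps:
L = 1/65321 ≈ 1.5309e-5
1/L = 1/(1/65321) = 65321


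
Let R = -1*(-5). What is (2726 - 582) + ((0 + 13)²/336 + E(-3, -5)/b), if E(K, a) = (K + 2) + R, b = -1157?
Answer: 833678477/388752 ≈ 2144.5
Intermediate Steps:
R = 5
E(K, a) = 7 + K (E(K, a) = (K + 2) + 5 = (2 + K) + 5 = 7 + K)
(2726 - 582) + ((0 + 13)²/336 + E(-3, -5)/b) = (2726 - 582) + ((0 + 13)²/336 + (7 - 3)/(-1157)) = 2144 + (13²*(1/336) + 4*(-1/1157)) = 2144 + (169*(1/336) - 4/1157) = 2144 + (169/336 - 4/1157) = 2144 + 194189/388752 = 833678477/388752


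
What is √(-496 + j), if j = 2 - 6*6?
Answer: I*√530 ≈ 23.022*I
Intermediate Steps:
j = -34 (j = 2 - 36 = -34)
√(-496 + j) = √(-496 - 34) = √(-530) = I*√530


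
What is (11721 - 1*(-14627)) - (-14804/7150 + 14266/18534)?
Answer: 872939818559/33129525 ≈ 26349.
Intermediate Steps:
(11721 - 1*(-14627)) - (-14804/7150 + 14266/18534) = (11721 + 14627) - (-14804*1/7150 + 14266*(1/18534)) = 26348 - (-7402/3575 + 7133/9267) = 26348 - 1*(-43093859/33129525) = 26348 + 43093859/33129525 = 872939818559/33129525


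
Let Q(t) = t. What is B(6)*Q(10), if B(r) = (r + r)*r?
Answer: 720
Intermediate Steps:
B(r) = 2*r² (B(r) = (2*r)*r = 2*r²)
B(6)*Q(10) = (2*6²)*10 = (2*36)*10 = 72*10 = 720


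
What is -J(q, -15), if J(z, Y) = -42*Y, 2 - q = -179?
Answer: -630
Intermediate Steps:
q = 181 (q = 2 - 1*(-179) = 2 + 179 = 181)
-J(q, -15) = -(-42)*(-15) = -1*630 = -630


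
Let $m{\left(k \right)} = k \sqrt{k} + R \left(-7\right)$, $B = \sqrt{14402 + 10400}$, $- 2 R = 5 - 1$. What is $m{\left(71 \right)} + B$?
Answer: $14 + \sqrt{24802} + 71 \sqrt{71} \approx 769.74$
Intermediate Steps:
$R = -2$ ($R = - \frac{5 - 1}{2} = \left(- \frac{1}{2}\right) 4 = -2$)
$B = \sqrt{24802} \approx 157.49$
$m{\left(k \right)} = 14 + k^{\frac{3}{2}}$ ($m{\left(k \right)} = k \sqrt{k} - -14 = k^{\frac{3}{2}} + 14 = 14 + k^{\frac{3}{2}}$)
$m{\left(71 \right)} + B = \left(14 + 71^{\frac{3}{2}}\right) + \sqrt{24802} = \left(14 + 71 \sqrt{71}\right) + \sqrt{24802} = 14 + \sqrt{24802} + 71 \sqrt{71}$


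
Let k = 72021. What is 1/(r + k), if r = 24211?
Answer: 1/96232 ≈ 1.0392e-5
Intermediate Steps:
1/(r + k) = 1/(24211 + 72021) = 1/96232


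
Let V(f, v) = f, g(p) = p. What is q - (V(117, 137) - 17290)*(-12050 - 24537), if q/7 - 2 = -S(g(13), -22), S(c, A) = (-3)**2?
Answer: -628308600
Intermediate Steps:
S(c, A) = 9
q = -49 (q = 14 + 7*(-1*9) = 14 + 7*(-9) = 14 - 63 = -49)
q - (V(117, 137) - 17290)*(-12050 - 24537) = -49 - (117 - 17290)*(-12050 - 24537) = -49 - (-17173)*(-36587) = -49 - 1*628308551 = -49 - 628308551 = -628308600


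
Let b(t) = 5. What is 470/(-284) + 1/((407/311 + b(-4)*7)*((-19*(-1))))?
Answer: -25187309/15232908 ≈ -1.6535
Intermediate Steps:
470/(-284) + 1/((407/311 + b(-4)*7)*((-19*(-1)))) = 470/(-284) + 1/((407/311 + 5*7)*((-19*(-1)))) = 470*(-1/284) + 1/((407*(1/311) + 35)*19) = -235/142 + (1/19)/(407/311 + 35) = -235/142 + (1/19)/(11292/311) = -235/142 + (311/11292)*(1/19) = -235/142 + 311/214548 = -25187309/15232908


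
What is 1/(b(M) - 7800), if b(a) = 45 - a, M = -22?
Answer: -1/7733 ≈ -0.00012932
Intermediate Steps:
1/(b(M) - 7800) = 1/((45 - 1*(-22)) - 7800) = 1/((45 + 22) - 7800) = 1/(67 - 7800) = 1/(-7733) = -1/7733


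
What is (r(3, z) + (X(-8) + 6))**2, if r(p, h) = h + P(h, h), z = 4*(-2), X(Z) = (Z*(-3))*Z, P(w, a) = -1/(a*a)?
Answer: 154181889/4096 ≈ 37642.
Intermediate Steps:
P(w, a) = -1/a**2 (P(w, a) = -1/(a**2) = -1/a**2)
X(Z) = -3*Z**2 (X(Z) = (-3*Z)*Z = -3*Z**2)
z = -8
r(p, h) = h - 1/h**2
(r(3, z) + (X(-8) + 6))**2 = ((-8 - 1/(-8)**2) + (-3*(-8)**2 + 6))**2 = ((-8 - 1*1/64) + (-3*64 + 6))**2 = ((-8 - 1/64) + (-192 + 6))**2 = (-513/64 - 186)**2 = (-12417/64)**2 = 154181889/4096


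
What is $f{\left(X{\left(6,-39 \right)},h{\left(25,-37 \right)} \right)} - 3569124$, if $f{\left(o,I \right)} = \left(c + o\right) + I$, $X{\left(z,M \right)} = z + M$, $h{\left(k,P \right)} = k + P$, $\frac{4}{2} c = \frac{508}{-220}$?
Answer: $- \frac{392608717}{110} \approx -3.5692 \cdot 10^{6}$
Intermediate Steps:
$c = - \frac{127}{110}$ ($c = \frac{508 \frac{1}{-220}}{2} = \frac{508 \left(- \frac{1}{220}\right)}{2} = \frac{1}{2} \left(- \frac{127}{55}\right) = - \frac{127}{110} \approx -1.1545$)
$h{\left(k,P \right)} = P + k$
$X{\left(z,M \right)} = M + z$
$f{\left(o,I \right)} = - \frac{127}{110} + I + o$ ($f{\left(o,I \right)} = \left(- \frac{127}{110} + o\right) + I = - \frac{127}{110} + I + o$)
$f{\left(X{\left(6,-39 \right)},h{\left(25,-37 \right)} \right)} - 3569124 = \left(- \frac{127}{110} + \left(-37 + 25\right) + \left(-39 + 6\right)\right) - 3569124 = \left(- \frac{127}{110} - 12 - 33\right) - 3569124 = - \frac{5077}{110} - 3569124 = - \frac{392608717}{110}$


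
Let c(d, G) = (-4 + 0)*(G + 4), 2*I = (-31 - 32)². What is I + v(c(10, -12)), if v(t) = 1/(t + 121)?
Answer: 607259/306 ≈ 1984.5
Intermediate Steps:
I = 3969/2 (I = (-31 - 32)²/2 = (½)*(-63)² = (½)*3969 = 3969/2 ≈ 1984.5)
c(d, G) = -16 - 4*G (c(d, G) = -4*(4 + G) = -16 - 4*G)
v(t) = 1/(121 + t)
I + v(c(10, -12)) = 3969/2 + 1/(121 + (-16 - 4*(-12))) = 3969/2 + 1/(121 + (-16 + 48)) = 3969/2 + 1/(121 + 32) = 3969/2 + 1/153 = 607259/306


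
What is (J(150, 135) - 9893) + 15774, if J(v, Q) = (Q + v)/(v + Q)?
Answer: 5882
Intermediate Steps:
J(v, Q) = 1 (J(v, Q) = (Q + v)/(Q + v) = 1)
(J(150, 135) - 9893) + 15774 = (1 - 9893) + 15774 = -9892 + 15774 = 5882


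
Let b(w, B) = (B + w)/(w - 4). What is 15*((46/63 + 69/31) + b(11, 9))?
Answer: 56765/651 ≈ 87.197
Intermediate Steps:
b(w, B) = (B + w)/(-4 + w)
15*((46/63 + 69/31) + b(11, 9)) = 15*((46/63 + 69/31) + (9 + 11)/(-4 + 11)) = 15*((46*(1/63) + 69*(1/31)) + 20/7) = 15*((46/63 + 69/31) + (⅐)*20) = 15*(5773/1953 + 20/7) = 15*(11353/1953) = 56765/651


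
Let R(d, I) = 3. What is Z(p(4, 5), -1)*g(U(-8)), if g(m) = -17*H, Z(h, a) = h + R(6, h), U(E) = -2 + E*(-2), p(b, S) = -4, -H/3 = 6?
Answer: -306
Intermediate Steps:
H = -18 (H = -3*6 = -18)
U(E) = -2 - 2*E
Z(h, a) = 3 + h (Z(h, a) = h + 3 = 3 + h)
g(m) = 306 (g(m) = -17*(-18) = 306)
Z(p(4, 5), -1)*g(U(-8)) = (3 - 4)*306 = -1*306 = -306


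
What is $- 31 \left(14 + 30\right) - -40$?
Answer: $-1324$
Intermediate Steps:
$- 31 \left(14 + 30\right) - -40 = \left(-31\right) 44 + 40 = -1364 + 40 = -1324$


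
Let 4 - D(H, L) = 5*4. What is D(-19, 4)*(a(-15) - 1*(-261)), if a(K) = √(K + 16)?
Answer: -4192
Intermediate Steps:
a(K) = √(16 + K)
D(H, L) = -16 (D(H, L) = 4 - 5*4 = 4 - 1*20 = 4 - 20 = -16)
D(-19, 4)*(a(-15) - 1*(-261)) = -16*(√(16 - 15) - 1*(-261)) = -16*(√1 + 261) = -16*(1 + 261) = -16*262 = -4192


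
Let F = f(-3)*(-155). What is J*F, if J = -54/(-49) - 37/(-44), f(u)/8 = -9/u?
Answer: -3895770/539 ≈ -7227.8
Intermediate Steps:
f(u) = -72/u (f(u) = 8*(-9/u) = -72/u)
J = 4189/2156 (J = -54*(-1/49) - 37*(-1/44) = 54/49 + 37/44 = 4189/2156 ≈ 1.9429)
F = -3720 (F = -72/(-3)*(-155) = -72*(-⅓)*(-155) = 24*(-155) = -3720)
J*F = (4189/2156)*(-3720) = -3895770/539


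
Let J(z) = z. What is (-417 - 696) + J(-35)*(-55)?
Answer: 812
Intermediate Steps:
(-417 - 696) + J(-35)*(-55) = (-417 - 696) - 35*(-55) = -1113 + 1925 = 812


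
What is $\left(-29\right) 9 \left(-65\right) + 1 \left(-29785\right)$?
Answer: $-12820$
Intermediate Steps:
$\left(-29\right) 9 \left(-65\right) + 1 \left(-29785\right) = \left(-261\right) \left(-65\right) - 29785 = 16965 - 29785 = -12820$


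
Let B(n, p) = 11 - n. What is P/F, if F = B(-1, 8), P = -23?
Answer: -23/12 ≈ -1.9167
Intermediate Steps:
F = 12 (F = 11 - 1*(-1) = 11 + 1 = 12)
P/F = -23/12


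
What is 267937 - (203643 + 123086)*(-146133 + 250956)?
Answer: -34248446030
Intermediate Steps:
267937 - (203643 + 123086)*(-146133 + 250956) = 267937 - 326729*104823 = 267937 - 1*34248713967 = 267937 - 34248713967 = -34248446030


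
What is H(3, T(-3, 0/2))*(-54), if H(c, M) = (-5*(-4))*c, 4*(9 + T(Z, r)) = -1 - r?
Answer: -3240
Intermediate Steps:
T(Z, r) = -37/4 - r/4 (T(Z, r) = -9 + (-1 - r)/4 = -9 + (-¼ - r/4) = -37/4 - r/4)
H(c, M) = 20*c
H(3, T(-3, 0/2))*(-54) = (20*3)*(-54) = 60*(-54) = -3240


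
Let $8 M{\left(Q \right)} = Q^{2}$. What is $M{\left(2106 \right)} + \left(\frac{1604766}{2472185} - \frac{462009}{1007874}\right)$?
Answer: $\frac{12117394680454166}{21856587585} \approx 5.5441 \cdot 10^{5}$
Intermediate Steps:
$M{\left(Q \right)} = \frac{Q^{2}}{8}$
$M{\left(2106 \right)} + \left(\frac{1604766}{2472185} - \frac{462009}{1007874}\right) = \frac{2106^{2}}{8} + \left(\frac{1604766}{2472185} - \frac{462009}{1007874}\right) = \frac{1}{8} \cdot 4435236 + \left(1604766 \cdot \frac{1}{2472185} - \frac{154003}{335958}\right) = \frac{1108809}{2} + \left(\frac{1604766}{2472185} - \frac{154003}{335958}\right) = \frac{1108809}{2} + \frac{8337372067}{43713175170} = \frac{12117394680454166}{21856587585}$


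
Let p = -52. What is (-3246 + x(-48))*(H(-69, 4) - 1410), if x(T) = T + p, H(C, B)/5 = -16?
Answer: 4985540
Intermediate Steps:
H(C, B) = -80 (H(C, B) = 5*(-16) = -80)
x(T) = -52 + T (x(T) = T - 52 = -52 + T)
(-3246 + x(-48))*(H(-69, 4) - 1410) = (-3246 + (-52 - 48))*(-80 - 1410) = (-3246 - 100)*(-1490) = -3346*(-1490) = 4985540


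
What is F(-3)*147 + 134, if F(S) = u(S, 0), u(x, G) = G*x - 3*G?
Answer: 134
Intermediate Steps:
u(x, G) = -3*G + G*x
F(S) = 0 (F(S) = 0*(-3 + S) = 0)
F(-3)*147 + 134 = 0*147 + 134 = 0 + 134 = 134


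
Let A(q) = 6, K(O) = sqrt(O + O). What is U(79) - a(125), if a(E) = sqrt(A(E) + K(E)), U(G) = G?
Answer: 79 - sqrt(6 + 5*sqrt(10)) ≈ 74.330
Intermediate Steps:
K(O) = sqrt(2)*sqrt(O) (K(O) = sqrt(2*O) = sqrt(2)*sqrt(O))
a(E) = sqrt(6 + sqrt(2)*sqrt(E))
U(79) - a(125) = 79 - sqrt(6 + sqrt(2)*sqrt(125)) = 79 - sqrt(6 + sqrt(2)*(5*sqrt(5))) = 79 - sqrt(6 + 5*sqrt(10))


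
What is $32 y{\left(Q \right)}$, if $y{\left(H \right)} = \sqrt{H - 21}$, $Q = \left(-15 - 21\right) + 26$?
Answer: $32 i \sqrt{31} \approx 178.17 i$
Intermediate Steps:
$Q = -10$ ($Q = -36 + 26 = -10$)
$y{\left(H \right)} = \sqrt{-21 + H}$
$32 y{\left(Q \right)} = 32 \sqrt{-21 - 10} = 32 \sqrt{-31} = 32 i \sqrt{31}$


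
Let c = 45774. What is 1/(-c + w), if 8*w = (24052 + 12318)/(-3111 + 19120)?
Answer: -64036/2931165679 ≈ -2.1847e-5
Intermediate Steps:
w = 18185/64036 (w = ((24052 + 12318)/(-3111 + 19120))/8 = (36370/16009)/8 = (36370*(1/16009))/8 = (⅛)*(36370/16009) = 18185/64036 ≈ 0.28398)
1/(-c + w) = 1/(-1*45774 + 18185/64036) = 1/(-45774 + 18185/64036) = 1/(-2931165679/64036) = -64036/2931165679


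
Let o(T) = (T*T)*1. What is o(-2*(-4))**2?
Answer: 4096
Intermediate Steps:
o(T) = T**2 (o(T) = T**2*1 = T**2)
o(-2*(-4))**2 = ((-2*(-4))**2)**2 = (8**2)**2 = 64**2 = 4096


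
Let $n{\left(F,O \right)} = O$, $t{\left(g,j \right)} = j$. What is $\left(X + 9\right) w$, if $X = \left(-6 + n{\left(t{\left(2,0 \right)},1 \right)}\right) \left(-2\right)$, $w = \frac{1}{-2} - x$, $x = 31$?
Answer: $- \frac{1197}{2} \approx -598.5$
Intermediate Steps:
$w = - \frac{63}{2}$ ($w = \frac{1}{-2} - 31 = - \frac{1}{2} - 31 = - \frac{63}{2} \approx -31.5$)
$X = 10$ ($X = \left(-6 + 1\right) \left(-2\right) = \left(-5\right) \left(-2\right) = 10$)
$\left(X + 9\right) w = \left(10 + 9\right) \left(- \frac{63}{2}\right) = 19 \left(- \frac{63}{2}\right) = - \frac{1197}{2}$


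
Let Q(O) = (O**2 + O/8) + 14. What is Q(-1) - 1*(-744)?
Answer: 6071/8 ≈ 758.88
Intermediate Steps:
Q(O) = 14 + O**2 + O/8 (Q(O) = (O**2 + O/8) + 14 = 14 + O**2 + O/8)
Q(-1) - 1*(-744) = (14 + (-1)**2 + (1/8)*(-1)) - 1*(-744) = (14 + 1 - 1/8) + 744 = 119/8 + 744 = 6071/8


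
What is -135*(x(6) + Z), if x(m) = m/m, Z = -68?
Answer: 9045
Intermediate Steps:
x(m) = 1
-135*(x(6) + Z) = -135*(1 - 68) = -135*(-67) = 9045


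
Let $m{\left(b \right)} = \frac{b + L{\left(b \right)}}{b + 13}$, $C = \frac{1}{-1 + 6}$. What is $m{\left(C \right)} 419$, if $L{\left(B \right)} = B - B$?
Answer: $\frac{419}{66} \approx 6.3485$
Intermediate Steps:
$L{\left(B \right)} = 0$
$C = \frac{1}{5} \approx 0.2$
$m{\left(b \right)} = \frac{b}{13 + b}$ ($m{\left(b \right)} = \frac{b + 0}{b + 13} = \frac{b}{13 + b}$)
$m{\left(C \right)} 419 = \frac{1}{5 \left(13 + \frac{1}{5}\right)} 419 = \frac{1}{5 \cdot \frac{66}{5}} \cdot 419 = \frac{1}{5} \cdot \frac{5}{66} \cdot 419 = \frac{1}{66} \cdot 419 = \frac{419}{66}$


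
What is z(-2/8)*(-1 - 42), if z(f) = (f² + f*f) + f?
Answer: 43/8 ≈ 5.3750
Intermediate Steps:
z(f) = f + 2*f² (z(f) = (f² + f²) + f = 2*f² + f = f + 2*f²)
z(-2/8)*(-1 - 42) = ((-2/8)*(1 + 2*(-2/8)))*(-1 - 42) = ((-2*⅛)*(1 + 2*(-2*⅛)))*(-43) = -(1 + 2*(-¼))/4*(-43) = -(1 - ½)/4*(-43) = -¼*½*(-43) = -⅛*(-43) = 43/8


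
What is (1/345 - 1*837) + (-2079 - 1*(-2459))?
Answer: -157664/345 ≈ -457.00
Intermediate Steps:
(1/345 - 1*837) + (-2079 - 1*(-2459)) = (1/345 - 837) + (-2079 + 2459) = -288764/345 + 380 = -157664/345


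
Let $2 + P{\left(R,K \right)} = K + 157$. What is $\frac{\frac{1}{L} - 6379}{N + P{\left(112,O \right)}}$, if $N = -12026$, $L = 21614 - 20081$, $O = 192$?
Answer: $\frac{9779006}{17903907} \approx 0.54619$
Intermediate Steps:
$L = 1533$ ($L = 21614 - 20081 = 1533$)
$P{\left(R,K \right)} = 155 + K$ ($P{\left(R,K \right)} = -2 + \left(K + 157\right) = -2 + \left(157 + K\right) = 155 + K$)
$\frac{\frac{1}{L} - 6379}{N + P{\left(112,O \right)}} = \frac{\frac{1}{1533} - 6379}{-12026 + \left(155 + 192\right)} = \frac{\frac{1}{1533} - 6379}{-12026 + 347} = - \frac{9779006}{1533 \left(-11679\right)} = \left(- \frac{9779006}{1533}\right) \left(- \frac{1}{11679}\right) = \frac{9779006}{17903907}$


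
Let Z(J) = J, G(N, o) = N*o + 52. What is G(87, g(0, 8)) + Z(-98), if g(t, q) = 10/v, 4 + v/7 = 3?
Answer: -1192/7 ≈ -170.29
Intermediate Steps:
v = -7 (v = -28 + 7*3 = -28 + 21 = -7)
g(t, q) = -10/7 (g(t, q) = 10/(-7) = 10*(-⅐) = -10/7)
G(N, o) = 52 + N*o
G(87, g(0, 8)) + Z(-98) = (52 + 87*(-10/7)) - 98 = (52 - 870/7) - 98 = -506/7 - 98 = -1192/7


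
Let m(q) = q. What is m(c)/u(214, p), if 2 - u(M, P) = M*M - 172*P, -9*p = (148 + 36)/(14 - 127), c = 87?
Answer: -88479/46540850 ≈ -0.0019011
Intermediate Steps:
p = 184/1017 (p = -(148 + 36)/(9*(14 - 127)) = -184/(9*(-113)) = -184*(-1)/(9*113) = -⅑*(-184/113) = 184/1017 ≈ 0.18092)
u(M, P) = 2 - M² + 172*P (u(M, P) = 2 - (M*M - 172*P) = 2 - (M² - 172*P) = 2 + (-M² + 172*P) = 2 - M² + 172*P)
m(c)/u(214, p) = 87/(2 - 1*214² + 172*(184/1017)) = 87/(2 - 1*45796 + 31648/1017) = 87/(2 - 45796 + 31648/1017) = 87/(-46540850/1017) = 87*(-1017/46540850) = -88479/46540850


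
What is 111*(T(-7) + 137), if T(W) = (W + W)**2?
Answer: 36963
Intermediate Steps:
T(W) = 4*W**2 (T(W) = (2*W)**2 = 4*W**2)
111*(T(-7) + 137) = 111*(4*(-7)**2 + 137) = 111*(4*49 + 137) = 111*(196 + 137) = 111*333 = 36963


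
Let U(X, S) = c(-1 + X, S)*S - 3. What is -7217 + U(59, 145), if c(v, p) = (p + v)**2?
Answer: 5968085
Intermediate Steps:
U(X, S) = -3 + S*(-1 + S + X)**2 (U(X, S) = (S + (-1 + X))**2*S - 3 = (-1 + S + X)**2*S - 3 = S*(-1 + S + X)**2 - 3 = -3 + S*(-1 + S + X)**2)
-7217 + U(59, 145) = -7217 + (-3 + 145*(-1 + 145 + 59)**2) = -7217 + (-3 + 145*203**2) = -7217 + (-3 + 145*41209) = -7217 + (-3 + 5975305) = -7217 + 5975302 = 5968085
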